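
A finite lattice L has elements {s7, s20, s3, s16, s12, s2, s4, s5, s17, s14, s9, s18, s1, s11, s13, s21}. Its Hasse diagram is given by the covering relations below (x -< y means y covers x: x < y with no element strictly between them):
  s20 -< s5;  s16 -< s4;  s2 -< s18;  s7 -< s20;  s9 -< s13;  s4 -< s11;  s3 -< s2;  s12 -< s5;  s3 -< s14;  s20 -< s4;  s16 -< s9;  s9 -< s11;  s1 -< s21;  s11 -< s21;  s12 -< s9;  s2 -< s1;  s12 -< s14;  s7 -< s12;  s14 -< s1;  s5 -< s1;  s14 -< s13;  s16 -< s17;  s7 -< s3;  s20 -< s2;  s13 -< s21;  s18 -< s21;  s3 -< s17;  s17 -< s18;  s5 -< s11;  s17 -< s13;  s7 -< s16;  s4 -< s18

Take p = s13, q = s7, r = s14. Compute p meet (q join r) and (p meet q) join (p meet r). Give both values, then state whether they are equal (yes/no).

s14; s14; yes

q join r = s14, so p meet (q join r) = s13 meet s14 = s14.
p meet q = s7 and p meet r = s14, so (p meet q) join (p meet r) = s7 join s14 = s14.
Equal: yes.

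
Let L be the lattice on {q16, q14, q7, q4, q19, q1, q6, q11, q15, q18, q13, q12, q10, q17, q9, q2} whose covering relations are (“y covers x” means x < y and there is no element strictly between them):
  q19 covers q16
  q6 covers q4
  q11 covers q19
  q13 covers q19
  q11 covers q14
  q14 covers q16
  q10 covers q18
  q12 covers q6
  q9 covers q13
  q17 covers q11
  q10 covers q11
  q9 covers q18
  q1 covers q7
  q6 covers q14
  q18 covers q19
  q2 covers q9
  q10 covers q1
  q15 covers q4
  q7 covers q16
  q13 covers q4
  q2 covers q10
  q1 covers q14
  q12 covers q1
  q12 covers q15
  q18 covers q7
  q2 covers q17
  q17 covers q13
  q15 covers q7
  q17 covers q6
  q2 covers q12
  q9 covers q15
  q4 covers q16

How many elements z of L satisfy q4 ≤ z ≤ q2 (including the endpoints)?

8

The interval [q4, q2] = {q12, q13, q15, q17, q2, q4, q6, q9}, which has 8 elements.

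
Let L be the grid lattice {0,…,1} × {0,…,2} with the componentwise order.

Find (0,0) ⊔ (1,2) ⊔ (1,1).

In a product of chains, the join is componentwise max, giving (1,2).

(1,2)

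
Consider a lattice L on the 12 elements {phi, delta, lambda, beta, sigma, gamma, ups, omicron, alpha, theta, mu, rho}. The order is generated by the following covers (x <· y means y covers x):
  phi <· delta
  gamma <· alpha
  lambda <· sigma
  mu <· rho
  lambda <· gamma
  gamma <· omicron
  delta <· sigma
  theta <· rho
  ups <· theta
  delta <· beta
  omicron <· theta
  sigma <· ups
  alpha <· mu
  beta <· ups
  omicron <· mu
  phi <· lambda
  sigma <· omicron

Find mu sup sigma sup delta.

mu

Common upper bounds of {mu, sigma, delta}: mu, rho.
The least among these is mu.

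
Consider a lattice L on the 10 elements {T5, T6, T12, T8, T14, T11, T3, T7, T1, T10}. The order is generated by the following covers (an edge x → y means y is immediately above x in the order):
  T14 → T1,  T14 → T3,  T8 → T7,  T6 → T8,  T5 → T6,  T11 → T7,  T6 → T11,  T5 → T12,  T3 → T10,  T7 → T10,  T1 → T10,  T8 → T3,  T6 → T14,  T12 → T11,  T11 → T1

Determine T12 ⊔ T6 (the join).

Common upper bounds of {T12, T6}: T1, T10, T11, T7.
The least among these is T11.

T11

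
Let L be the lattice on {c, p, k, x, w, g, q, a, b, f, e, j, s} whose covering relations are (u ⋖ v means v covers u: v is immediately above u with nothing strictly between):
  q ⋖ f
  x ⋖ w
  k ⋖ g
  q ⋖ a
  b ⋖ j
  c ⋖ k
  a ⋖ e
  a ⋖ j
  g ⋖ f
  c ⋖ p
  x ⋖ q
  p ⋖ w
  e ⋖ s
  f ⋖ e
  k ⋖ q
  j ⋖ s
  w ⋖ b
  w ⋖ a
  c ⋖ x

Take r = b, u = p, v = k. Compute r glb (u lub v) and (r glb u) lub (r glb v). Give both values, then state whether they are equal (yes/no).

u lub v = a, so r glb (u lub v) = b glb a = w.
r glb u = p and r glb v = c, so (r glb u) lub (r glb v) = p lub c = p.
Equal: no.

w; p; no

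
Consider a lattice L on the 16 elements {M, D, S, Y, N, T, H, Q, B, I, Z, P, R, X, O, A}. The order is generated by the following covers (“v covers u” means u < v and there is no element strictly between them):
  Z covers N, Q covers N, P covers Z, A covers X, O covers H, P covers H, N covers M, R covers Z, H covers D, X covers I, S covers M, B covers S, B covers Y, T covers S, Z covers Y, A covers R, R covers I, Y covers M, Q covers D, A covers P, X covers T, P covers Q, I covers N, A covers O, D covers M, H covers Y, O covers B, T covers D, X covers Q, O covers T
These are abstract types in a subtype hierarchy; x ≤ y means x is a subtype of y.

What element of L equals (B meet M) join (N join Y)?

Z

B ∧ M = M
N ∨ Y = Z
M ∨ Z = Z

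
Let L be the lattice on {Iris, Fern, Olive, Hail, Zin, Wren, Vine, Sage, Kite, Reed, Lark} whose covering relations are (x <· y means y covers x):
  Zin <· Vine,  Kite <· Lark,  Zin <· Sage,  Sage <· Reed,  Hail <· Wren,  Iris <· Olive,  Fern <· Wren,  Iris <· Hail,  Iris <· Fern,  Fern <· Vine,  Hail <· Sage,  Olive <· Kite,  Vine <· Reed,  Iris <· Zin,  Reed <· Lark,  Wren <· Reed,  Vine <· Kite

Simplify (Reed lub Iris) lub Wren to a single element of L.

Reed

Reed ∨ Iris = Reed
Reed ∨ Wren = Reed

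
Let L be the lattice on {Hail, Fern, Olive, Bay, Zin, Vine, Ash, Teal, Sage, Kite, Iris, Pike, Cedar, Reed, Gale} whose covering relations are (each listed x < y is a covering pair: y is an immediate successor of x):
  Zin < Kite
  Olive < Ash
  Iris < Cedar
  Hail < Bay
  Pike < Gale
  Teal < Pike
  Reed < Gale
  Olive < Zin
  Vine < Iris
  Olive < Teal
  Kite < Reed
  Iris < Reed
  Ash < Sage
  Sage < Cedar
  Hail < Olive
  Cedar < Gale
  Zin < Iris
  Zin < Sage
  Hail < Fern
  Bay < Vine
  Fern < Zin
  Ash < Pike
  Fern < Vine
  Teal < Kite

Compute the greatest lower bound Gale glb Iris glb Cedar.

Iris

Common lower bounds of {Gale, Iris, Cedar}: Bay, Fern, Hail, Iris, Olive, Vine, Zin.
The greatest among these is Iris.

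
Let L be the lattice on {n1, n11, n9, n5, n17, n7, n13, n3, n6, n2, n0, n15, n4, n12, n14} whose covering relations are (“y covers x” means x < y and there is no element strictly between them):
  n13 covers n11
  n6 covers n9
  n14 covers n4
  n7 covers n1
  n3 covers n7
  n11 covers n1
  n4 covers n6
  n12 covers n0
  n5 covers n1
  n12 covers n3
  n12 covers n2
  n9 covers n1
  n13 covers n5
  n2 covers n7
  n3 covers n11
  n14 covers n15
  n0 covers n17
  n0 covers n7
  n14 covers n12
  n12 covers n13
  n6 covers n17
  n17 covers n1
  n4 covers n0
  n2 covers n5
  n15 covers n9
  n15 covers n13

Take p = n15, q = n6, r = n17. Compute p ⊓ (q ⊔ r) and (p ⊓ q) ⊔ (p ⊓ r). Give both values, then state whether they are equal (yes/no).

q ⊔ r = n6, so p ⊓ (q ⊔ r) = n15 ⊓ n6 = n9.
p ⊓ q = n9 and p ⊓ r = n1, so (p ⊓ q) ⊔ (p ⊓ r) = n9 ⊔ n1 = n9.
Equal: yes.

n9; n9; yes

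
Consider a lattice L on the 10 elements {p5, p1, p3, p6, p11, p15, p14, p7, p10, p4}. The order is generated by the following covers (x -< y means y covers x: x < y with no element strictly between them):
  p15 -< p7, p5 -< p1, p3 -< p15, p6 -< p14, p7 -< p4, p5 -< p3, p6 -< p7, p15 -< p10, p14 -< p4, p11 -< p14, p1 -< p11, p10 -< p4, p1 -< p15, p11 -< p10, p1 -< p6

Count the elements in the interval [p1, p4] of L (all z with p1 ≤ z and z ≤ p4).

8

The interval [p1, p4] = {p1, p10, p11, p14, p15, p4, p6, p7}, which has 8 elements.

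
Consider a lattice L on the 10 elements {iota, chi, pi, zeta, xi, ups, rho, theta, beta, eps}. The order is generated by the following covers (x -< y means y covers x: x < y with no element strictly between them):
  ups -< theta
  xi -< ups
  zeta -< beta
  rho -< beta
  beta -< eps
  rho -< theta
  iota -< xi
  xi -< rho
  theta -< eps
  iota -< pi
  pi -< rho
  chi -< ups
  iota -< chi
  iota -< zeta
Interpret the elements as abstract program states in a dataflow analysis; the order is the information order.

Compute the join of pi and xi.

Common upper bounds of {pi, xi}: beta, eps, rho, theta.
The least among these is rho.

rho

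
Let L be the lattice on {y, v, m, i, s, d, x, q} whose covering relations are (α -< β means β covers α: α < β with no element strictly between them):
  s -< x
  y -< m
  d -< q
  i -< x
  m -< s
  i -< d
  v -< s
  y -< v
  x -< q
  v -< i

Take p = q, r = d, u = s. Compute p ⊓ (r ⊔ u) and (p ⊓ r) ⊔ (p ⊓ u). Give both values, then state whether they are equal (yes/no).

r ⊔ u = q, so p ⊓ (r ⊔ u) = q ⊓ q = q.
p ⊓ r = d and p ⊓ u = s, so (p ⊓ r) ⊔ (p ⊓ u) = d ⊔ s = q.
Equal: yes.

q; q; yes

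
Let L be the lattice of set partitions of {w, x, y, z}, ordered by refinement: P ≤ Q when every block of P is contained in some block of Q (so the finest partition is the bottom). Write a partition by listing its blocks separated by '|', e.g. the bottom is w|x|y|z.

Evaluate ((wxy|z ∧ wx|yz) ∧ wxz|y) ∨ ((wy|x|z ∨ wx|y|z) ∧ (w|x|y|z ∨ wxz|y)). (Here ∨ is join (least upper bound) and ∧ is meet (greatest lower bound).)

wx|y|z

wxy|z ∧ wx|yz = wx|y|z
wx|y|z ∧ wxz|y = wx|y|z
wy|x|z ∨ wx|y|z = wxy|z
w|x|y|z ∨ wxz|y = wxz|y
wxy|z ∧ wxz|y = wx|y|z
wx|y|z ∨ wx|y|z = wx|y|z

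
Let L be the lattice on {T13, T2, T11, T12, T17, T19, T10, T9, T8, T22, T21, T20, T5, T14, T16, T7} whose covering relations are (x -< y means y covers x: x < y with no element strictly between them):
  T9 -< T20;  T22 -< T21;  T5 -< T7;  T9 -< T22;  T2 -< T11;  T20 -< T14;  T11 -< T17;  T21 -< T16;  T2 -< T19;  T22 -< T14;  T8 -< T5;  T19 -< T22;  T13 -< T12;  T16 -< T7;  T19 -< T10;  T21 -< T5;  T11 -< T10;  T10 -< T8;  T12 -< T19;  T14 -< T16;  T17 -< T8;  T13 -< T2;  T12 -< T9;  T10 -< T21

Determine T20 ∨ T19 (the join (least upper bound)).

T14

Common upper bounds of {T20, T19}: T14, T16, T7.
The least among these is T14.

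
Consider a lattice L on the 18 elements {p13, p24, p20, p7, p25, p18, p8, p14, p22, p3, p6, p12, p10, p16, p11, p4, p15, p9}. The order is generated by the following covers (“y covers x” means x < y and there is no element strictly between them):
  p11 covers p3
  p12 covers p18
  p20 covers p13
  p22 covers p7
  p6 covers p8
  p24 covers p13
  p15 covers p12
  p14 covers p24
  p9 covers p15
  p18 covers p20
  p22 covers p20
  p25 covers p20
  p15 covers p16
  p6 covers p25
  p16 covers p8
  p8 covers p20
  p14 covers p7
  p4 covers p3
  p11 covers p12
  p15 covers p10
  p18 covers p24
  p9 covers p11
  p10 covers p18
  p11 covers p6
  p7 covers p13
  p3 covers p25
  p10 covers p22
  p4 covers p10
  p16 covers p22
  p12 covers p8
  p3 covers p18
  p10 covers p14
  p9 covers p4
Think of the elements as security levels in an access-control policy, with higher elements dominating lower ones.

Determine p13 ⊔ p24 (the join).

Common upper bounds of {p13, p24}: p10, p11, p12, p14, p15, p18, p24, p3, p4, p9.
The least among these is p24.

p24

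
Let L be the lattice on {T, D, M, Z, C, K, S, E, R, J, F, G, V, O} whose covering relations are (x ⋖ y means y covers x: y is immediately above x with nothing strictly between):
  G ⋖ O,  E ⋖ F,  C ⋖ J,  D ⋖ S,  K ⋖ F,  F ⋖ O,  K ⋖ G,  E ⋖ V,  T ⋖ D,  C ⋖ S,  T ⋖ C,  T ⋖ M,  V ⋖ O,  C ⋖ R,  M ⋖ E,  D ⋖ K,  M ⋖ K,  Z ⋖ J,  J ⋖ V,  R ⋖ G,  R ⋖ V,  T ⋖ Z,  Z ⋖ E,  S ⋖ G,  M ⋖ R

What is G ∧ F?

Common lower bounds of {G, F}: D, K, M, T.
The greatest among these is K.

K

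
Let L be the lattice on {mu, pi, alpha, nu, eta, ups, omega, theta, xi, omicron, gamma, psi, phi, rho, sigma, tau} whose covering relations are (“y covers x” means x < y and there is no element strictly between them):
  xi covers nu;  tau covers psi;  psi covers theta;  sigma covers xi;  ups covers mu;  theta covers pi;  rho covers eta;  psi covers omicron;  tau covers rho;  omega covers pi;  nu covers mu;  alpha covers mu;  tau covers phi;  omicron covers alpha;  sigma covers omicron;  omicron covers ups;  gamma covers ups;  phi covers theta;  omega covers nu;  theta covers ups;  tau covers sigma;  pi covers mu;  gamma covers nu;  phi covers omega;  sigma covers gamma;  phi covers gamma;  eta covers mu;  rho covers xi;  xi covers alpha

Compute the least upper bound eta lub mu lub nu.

Common upper bounds of {eta, mu, nu}: rho, tau.
The least among these is rho.

rho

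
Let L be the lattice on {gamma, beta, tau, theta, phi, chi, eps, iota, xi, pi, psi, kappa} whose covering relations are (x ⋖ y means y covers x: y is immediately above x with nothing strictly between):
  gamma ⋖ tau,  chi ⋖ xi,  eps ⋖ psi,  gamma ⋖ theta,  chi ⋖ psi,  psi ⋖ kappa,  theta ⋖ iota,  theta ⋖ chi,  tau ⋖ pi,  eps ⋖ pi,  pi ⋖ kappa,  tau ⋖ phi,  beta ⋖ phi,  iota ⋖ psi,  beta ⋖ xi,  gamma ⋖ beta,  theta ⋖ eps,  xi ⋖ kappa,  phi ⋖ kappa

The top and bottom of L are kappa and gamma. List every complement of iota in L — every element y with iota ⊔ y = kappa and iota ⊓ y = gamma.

beta, phi, tau

Need y with iota ∨ y = kappa and iota ∧ y = gamma.
Checking each element gives: beta, phi, tau.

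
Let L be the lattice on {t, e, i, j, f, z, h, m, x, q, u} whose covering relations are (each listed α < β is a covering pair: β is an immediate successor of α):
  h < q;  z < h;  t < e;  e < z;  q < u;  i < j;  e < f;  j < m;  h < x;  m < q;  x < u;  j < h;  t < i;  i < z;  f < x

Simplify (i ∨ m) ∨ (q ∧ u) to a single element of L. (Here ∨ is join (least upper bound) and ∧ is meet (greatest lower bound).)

q

i ∨ m = m
q ∧ u = q
m ∨ q = q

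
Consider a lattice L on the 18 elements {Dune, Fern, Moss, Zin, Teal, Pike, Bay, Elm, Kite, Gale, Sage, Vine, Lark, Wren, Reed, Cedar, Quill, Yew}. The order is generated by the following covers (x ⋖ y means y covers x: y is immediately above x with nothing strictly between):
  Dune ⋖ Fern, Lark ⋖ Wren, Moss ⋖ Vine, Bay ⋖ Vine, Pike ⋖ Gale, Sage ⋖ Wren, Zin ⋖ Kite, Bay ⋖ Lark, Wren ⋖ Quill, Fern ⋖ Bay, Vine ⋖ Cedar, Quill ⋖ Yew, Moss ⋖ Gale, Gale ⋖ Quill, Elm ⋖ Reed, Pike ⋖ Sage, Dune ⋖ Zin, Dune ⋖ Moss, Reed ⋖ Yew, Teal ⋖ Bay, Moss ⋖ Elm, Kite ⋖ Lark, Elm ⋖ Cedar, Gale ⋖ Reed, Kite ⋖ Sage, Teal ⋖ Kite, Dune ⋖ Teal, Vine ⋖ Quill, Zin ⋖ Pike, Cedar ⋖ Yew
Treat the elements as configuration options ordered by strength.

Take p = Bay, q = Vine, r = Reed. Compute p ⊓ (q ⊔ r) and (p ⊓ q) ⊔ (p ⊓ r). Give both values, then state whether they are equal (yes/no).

Bay; Bay; yes

q ⊔ r = Yew, so p ⊓ (q ⊔ r) = Bay ⊓ Yew = Bay.
p ⊓ q = Bay and p ⊓ r = Dune, so (p ⊓ q) ⊔ (p ⊓ r) = Bay ⊔ Dune = Bay.
Equal: yes.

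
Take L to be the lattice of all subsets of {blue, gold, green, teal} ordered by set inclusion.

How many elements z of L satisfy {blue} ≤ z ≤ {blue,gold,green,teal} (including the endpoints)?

The interval [{blue}, {blue,gold,green,teal}] = {{blue,gold,green,teal}, {blue,gold,green}, {blue,gold,teal}, {blue,gold}, {blue,green,teal}, {blue,green}, {blue,teal}, {blue}}, which has 8 elements.

8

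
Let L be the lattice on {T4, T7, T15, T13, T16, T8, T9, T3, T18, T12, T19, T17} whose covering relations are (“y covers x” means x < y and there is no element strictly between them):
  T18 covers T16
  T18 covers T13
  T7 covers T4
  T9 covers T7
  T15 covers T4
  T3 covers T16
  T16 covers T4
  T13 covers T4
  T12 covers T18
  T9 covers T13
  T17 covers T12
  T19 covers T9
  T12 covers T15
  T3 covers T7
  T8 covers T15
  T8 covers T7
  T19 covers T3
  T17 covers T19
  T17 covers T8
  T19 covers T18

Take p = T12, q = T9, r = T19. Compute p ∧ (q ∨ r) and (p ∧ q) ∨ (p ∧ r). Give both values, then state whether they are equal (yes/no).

q ∨ r = T19, so p ∧ (q ∨ r) = T12 ∧ T19 = T18.
p ∧ q = T13 and p ∧ r = T18, so (p ∧ q) ∨ (p ∧ r) = T13 ∨ T18 = T18.
Equal: yes.

T18; T18; yes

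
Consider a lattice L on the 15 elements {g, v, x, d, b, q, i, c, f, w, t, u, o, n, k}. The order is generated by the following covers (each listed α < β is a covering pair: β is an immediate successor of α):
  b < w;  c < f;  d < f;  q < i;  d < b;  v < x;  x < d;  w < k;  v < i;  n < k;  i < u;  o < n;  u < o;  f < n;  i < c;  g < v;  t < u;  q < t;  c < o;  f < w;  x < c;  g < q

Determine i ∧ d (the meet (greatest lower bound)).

Common lower bounds of {i, d}: g, v.
The greatest among these is v.

v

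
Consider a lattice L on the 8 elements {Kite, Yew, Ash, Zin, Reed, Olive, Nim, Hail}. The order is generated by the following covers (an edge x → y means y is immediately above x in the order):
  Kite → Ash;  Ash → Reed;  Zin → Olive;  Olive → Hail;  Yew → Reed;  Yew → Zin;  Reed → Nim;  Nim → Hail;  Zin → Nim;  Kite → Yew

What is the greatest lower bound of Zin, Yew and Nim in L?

Common lower bounds of {Zin, Yew, Nim}: Kite, Yew.
The greatest among these is Yew.

Yew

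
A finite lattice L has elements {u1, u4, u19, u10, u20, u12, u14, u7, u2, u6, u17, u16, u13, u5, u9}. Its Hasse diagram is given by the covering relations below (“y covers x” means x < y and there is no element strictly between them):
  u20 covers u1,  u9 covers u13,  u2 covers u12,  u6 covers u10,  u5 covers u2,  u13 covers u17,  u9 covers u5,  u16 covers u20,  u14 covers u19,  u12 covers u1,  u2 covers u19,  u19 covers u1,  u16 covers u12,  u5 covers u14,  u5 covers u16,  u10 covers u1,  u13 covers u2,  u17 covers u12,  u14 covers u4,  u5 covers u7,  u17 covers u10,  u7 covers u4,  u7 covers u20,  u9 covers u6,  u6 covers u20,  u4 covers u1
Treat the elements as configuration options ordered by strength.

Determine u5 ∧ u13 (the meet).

u2

Common lower bounds of {u5, u13}: u1, u12, u19, u2.
The greatest among these is u2.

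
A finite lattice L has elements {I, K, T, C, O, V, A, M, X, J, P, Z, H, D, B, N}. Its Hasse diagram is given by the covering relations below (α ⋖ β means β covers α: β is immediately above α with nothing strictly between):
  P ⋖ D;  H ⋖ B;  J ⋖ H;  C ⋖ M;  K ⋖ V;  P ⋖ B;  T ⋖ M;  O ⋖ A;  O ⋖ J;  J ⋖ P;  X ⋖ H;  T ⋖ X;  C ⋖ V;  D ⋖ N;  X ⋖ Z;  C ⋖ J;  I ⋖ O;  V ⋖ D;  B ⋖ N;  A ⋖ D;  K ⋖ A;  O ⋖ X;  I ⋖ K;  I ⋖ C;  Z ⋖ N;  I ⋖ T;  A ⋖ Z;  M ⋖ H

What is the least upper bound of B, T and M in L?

Common upper bounds of {B, T, M}: B, N.
The least among these is B.

B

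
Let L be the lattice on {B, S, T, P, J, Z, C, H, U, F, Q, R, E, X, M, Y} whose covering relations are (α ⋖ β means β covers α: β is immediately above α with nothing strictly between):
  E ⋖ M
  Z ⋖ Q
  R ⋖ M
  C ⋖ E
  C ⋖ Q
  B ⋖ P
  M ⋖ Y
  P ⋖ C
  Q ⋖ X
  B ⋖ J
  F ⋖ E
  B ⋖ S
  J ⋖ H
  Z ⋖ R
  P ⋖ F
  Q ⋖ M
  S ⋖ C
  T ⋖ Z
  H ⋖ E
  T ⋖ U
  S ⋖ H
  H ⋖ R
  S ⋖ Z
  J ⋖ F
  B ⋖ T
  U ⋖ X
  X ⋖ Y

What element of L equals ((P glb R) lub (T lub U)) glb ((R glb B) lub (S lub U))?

P ∧ R = B
T ∨ U = U
B ∨ U = U
R ∧ B = B
S ∨ U = X
B ∨ X = X
U ∧ X = U

U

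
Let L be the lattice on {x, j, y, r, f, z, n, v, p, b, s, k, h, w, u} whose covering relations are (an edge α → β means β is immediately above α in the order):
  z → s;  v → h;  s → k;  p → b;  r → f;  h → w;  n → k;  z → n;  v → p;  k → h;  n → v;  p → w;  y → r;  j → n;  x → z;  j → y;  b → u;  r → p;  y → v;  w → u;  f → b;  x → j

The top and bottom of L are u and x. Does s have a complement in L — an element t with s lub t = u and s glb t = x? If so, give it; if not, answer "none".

Need t with s ∨ t = u and s ∧ t = x.
Checking each element gives: f.

f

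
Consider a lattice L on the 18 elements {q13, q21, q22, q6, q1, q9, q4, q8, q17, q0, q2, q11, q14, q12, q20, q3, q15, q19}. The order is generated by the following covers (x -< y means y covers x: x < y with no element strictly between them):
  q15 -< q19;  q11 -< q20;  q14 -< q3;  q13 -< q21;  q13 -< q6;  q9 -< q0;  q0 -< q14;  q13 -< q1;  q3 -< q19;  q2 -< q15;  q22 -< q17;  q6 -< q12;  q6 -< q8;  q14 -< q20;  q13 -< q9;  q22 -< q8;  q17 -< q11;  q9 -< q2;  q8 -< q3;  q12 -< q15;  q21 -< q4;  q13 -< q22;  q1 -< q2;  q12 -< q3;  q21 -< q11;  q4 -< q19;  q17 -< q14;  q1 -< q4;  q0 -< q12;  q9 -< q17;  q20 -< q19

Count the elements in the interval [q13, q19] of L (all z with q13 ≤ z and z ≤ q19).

The interval [q13, q19] = {q0, q1, q11, q12, q13, q14, q15, q17, q19, q2, q20, q21, q22, q3, q4, q6, q8, q9}, which has 18 elements.

18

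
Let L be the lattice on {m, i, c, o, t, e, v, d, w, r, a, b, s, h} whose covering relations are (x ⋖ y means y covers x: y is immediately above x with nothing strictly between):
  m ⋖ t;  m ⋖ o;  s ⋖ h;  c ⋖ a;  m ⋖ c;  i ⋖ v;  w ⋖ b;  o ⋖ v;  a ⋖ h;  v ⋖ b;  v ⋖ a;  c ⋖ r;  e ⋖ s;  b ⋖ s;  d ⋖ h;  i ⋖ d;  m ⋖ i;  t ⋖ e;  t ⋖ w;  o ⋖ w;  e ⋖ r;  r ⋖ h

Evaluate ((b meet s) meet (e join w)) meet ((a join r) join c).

b

b ∧ s = b
e ∨ w = s
b ∧ s = b
a ∨ r = h
h ∨ c = h
b ∧ h = b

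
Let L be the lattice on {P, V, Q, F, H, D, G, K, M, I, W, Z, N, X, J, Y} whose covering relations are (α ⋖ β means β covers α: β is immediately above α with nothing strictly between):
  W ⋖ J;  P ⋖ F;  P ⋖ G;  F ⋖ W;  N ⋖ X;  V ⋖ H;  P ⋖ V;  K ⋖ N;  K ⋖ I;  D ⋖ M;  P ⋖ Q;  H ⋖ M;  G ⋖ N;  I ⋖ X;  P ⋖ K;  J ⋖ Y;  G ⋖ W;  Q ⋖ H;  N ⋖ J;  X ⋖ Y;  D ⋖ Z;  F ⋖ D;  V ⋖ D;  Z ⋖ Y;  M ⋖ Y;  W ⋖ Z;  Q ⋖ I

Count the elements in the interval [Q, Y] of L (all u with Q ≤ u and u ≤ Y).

6

The interval [Q, Y] = {H, I, M, Q, X, Y}, which has 6 elements.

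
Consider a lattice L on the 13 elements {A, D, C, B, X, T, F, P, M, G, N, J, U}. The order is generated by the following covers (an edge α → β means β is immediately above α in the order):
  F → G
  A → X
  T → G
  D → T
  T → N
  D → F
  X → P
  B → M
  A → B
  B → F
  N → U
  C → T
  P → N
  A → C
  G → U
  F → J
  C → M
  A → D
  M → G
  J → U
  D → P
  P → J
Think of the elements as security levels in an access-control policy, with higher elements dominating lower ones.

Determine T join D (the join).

Common upper bounds of {T, D}: G, N, T, U.
The least among these is T.

T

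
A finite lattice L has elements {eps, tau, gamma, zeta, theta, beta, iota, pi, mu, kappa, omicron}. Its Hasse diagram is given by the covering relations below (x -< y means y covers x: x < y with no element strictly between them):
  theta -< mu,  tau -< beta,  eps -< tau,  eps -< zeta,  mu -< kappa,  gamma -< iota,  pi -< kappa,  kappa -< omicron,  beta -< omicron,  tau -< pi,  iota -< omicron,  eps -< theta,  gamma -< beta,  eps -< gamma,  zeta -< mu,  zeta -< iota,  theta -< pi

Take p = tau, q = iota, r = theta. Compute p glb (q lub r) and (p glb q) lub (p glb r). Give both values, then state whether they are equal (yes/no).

tau; eps; no

q lub r = omicron, so p glb (q lub r) = tau glb omicron = tau.
p glb q = eps and p glb r = eps, so (p glb q) lub (p glb r) = eps lub eps = eps.
Equal: no.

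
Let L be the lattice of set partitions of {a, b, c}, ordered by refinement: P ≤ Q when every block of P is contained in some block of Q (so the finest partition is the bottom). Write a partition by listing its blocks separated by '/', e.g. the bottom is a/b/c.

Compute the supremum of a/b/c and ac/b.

The join of a/b/c and ac/b merges any blocks that overlap across the partitions, giving ac/b.

ac/b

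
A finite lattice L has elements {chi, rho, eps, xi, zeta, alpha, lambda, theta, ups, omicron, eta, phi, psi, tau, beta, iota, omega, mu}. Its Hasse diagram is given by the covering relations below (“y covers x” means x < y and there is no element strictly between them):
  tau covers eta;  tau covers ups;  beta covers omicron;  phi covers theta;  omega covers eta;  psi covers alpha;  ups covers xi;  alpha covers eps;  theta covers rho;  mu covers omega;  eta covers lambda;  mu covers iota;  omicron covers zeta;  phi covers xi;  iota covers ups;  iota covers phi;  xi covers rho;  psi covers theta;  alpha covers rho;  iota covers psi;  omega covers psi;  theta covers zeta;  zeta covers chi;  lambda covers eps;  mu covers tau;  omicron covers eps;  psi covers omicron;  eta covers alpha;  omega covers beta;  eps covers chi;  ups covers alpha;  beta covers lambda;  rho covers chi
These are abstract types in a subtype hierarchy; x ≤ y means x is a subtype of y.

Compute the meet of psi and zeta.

Common lower bounds of {psi, zeta}: chi, zeta.
The greatest among these is zeta.

zeta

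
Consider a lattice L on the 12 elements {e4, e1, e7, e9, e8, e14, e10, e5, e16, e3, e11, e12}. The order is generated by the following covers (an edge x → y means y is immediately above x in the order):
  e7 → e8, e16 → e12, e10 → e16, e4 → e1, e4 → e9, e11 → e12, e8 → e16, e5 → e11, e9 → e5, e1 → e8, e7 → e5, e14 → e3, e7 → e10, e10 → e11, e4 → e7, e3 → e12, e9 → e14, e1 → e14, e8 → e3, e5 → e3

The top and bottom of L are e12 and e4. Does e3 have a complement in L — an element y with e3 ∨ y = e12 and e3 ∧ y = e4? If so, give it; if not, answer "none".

For every candidate y, either e3 ∨ y ≠ e12 or e3 ∧ y ≠ e4; no complement exists.

none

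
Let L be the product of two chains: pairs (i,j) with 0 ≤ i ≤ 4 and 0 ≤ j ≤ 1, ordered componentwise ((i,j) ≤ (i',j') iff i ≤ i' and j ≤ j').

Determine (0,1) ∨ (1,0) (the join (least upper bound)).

(1,1)

Common upper bounds of {(0,1), (1,0)}: (1,1), (2,1), (3,1), (4,1).
The least among these is (1,1).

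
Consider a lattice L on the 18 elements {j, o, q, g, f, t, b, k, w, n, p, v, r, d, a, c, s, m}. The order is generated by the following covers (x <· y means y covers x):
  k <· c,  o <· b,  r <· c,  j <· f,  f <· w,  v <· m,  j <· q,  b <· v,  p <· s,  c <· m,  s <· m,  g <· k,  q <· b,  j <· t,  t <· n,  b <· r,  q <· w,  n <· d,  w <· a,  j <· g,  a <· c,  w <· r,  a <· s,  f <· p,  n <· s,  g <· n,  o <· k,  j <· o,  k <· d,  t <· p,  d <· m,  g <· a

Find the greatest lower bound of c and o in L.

o

Common lower bounds of {c, o}: j, o.
The greatest among these is o.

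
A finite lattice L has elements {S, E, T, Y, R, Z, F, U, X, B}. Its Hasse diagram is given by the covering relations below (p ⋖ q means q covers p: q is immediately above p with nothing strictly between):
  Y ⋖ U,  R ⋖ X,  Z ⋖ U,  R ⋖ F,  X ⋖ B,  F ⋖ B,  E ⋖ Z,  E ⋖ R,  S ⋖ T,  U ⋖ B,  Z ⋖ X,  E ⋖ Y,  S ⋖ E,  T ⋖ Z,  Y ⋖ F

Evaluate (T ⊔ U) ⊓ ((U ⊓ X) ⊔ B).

U

T ∨ U = U
U ∧ X = Z
Z ∨ B = B
U ∧ B = U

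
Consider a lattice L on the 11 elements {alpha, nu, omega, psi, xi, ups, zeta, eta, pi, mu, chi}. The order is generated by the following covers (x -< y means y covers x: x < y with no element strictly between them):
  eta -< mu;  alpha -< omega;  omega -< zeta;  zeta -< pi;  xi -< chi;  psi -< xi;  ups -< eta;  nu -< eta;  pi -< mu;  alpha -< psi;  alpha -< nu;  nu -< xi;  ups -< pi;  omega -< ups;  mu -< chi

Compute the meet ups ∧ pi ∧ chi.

Common lower bounds of {ups, pi, chi}: alpha, omega, ups.
The greatest among these is ups.

ups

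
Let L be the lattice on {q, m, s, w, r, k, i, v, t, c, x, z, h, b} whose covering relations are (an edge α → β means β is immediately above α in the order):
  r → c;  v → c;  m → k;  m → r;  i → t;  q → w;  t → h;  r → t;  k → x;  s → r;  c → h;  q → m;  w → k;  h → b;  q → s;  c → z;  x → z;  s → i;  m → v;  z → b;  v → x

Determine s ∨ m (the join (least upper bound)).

r

Common upper bounds of {s, m}: b, c, h, r, t, z.
The least among these is r.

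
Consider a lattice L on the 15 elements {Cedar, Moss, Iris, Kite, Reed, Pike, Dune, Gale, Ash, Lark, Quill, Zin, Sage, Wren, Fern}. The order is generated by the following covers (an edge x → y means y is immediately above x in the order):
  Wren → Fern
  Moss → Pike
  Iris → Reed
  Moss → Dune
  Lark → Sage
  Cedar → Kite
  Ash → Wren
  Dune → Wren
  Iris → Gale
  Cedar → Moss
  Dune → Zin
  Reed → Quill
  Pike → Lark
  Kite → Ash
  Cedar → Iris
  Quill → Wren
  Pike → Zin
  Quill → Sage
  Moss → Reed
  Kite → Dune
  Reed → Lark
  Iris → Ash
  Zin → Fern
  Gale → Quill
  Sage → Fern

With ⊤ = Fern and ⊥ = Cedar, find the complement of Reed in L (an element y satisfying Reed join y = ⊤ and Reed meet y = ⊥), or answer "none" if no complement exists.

none

For every candidate y, either Reed ∨ y ≠ Fern or Reed ∧ y ≠ Cedar; no complement exists.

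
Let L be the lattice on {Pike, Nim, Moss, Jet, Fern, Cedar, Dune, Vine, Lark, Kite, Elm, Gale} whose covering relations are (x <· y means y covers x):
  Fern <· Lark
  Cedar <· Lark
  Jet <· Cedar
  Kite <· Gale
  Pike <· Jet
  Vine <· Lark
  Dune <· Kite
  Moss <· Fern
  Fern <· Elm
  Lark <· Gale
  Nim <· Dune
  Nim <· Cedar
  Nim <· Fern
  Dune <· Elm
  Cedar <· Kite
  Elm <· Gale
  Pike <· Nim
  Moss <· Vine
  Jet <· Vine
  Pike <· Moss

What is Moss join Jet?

Vine

Common upper bounds of {Moss, Jet}: Gale, Lark, Vine.
The least among these is Vine.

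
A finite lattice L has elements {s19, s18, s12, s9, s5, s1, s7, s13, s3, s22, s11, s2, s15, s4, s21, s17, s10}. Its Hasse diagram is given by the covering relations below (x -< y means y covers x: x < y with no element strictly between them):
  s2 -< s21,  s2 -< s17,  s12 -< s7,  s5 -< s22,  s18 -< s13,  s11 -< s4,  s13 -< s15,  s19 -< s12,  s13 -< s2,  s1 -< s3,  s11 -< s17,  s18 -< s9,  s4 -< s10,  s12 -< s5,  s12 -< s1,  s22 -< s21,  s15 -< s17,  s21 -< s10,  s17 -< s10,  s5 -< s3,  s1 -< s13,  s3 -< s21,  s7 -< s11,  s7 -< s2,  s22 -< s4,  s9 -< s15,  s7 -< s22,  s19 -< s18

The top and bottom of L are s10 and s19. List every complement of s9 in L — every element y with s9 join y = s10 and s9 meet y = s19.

Need y with s9 ∨ y = s10 and s9 ∧ y = s19.
Checking each element gives: s22, s3, s4, s5.

s22, s3, s4, s5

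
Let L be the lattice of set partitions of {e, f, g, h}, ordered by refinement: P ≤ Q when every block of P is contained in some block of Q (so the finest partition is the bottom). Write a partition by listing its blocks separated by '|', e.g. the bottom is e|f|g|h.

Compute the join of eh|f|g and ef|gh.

efgh

The join of eh|f|g and ef|gh merges any blocks that overlap across the partitions, giving efgh.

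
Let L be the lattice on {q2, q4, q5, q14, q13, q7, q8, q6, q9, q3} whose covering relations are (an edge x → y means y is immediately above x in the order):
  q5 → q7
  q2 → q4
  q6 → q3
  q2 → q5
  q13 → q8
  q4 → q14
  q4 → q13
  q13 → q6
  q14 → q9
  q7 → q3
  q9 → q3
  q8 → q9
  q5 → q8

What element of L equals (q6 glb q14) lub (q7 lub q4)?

q3

q6 ∧ q14 = q4
q7 ∨ q4 = q3
q4 ∨ q3 = q3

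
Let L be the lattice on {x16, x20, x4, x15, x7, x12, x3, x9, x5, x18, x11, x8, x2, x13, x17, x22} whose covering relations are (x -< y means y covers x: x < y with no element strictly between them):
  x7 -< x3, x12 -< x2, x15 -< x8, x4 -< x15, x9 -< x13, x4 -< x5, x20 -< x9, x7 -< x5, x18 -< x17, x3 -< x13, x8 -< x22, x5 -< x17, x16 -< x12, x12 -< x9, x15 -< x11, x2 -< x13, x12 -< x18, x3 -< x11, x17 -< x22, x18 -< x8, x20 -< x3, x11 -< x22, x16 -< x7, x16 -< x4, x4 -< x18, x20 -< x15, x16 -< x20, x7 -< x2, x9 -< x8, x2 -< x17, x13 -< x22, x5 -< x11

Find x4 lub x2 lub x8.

x22

Common upper bounds of {x4, x2, x8}: x22.
The least among these is x22.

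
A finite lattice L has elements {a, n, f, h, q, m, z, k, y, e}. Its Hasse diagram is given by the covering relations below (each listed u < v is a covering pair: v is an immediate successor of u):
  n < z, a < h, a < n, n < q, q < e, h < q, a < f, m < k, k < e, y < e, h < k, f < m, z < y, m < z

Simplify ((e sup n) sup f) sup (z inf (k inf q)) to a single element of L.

e ∨ n = e
e ∨ f = e
k ∧ q = h
z ∧ h = a
e ∨ a = e

e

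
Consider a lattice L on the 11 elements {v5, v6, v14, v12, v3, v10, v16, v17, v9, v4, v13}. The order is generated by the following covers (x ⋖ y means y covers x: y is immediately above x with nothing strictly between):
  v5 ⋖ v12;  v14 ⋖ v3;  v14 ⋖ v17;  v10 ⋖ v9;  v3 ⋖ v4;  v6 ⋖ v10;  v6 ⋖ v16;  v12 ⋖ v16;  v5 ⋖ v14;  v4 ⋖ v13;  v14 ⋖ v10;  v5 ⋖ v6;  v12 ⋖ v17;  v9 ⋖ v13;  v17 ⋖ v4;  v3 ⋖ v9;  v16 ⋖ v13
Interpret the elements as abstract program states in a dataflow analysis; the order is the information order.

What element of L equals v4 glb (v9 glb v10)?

v14

v9 ∧ v10 = v10
v4 ∧ v10 = v14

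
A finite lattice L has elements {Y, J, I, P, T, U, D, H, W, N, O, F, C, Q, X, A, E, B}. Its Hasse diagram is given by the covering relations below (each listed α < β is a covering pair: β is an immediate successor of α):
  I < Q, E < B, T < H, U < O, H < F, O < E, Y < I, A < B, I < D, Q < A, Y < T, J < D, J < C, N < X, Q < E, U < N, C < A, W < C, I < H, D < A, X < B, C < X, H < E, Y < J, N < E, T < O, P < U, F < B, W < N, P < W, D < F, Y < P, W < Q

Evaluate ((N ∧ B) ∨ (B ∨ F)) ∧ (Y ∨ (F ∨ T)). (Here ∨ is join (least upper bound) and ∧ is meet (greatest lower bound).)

F

N ∧ B = N
B ∨ F = B
N ∨ B = B
F ∨ T = F
Y ∨ F = F
B ∧ F = F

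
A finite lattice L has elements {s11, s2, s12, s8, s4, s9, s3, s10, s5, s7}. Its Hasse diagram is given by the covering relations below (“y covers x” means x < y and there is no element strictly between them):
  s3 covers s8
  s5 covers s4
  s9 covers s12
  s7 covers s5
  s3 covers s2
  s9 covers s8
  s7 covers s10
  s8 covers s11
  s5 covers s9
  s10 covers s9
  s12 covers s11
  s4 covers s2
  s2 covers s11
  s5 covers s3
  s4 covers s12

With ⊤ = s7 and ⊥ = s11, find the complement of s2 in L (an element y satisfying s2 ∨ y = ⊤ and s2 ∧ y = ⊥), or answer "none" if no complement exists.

s10

Need y with s2 ∨ y = s7 and s2 ∧ y = s11.
Checking each element gives: s10.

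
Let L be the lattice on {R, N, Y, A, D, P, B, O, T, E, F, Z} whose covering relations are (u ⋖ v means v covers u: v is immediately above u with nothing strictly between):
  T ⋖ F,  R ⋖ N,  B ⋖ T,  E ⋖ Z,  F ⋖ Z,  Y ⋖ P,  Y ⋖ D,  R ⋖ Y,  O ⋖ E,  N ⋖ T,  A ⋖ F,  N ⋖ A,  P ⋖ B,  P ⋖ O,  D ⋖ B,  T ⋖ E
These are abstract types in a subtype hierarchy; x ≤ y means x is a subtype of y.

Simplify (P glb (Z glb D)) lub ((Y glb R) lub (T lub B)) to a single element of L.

Z ∧ D = D
P ∧ D = Y
Y ∧ R = R
T ∨ B = T
R ∨ T = T
Y ∨ T = T

T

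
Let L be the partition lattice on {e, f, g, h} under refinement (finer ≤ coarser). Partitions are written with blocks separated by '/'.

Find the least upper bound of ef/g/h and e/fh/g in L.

The join of ef/g/h and e/fh/g merges any blocks that overlap across the partitions, giving efh/g.

efh/g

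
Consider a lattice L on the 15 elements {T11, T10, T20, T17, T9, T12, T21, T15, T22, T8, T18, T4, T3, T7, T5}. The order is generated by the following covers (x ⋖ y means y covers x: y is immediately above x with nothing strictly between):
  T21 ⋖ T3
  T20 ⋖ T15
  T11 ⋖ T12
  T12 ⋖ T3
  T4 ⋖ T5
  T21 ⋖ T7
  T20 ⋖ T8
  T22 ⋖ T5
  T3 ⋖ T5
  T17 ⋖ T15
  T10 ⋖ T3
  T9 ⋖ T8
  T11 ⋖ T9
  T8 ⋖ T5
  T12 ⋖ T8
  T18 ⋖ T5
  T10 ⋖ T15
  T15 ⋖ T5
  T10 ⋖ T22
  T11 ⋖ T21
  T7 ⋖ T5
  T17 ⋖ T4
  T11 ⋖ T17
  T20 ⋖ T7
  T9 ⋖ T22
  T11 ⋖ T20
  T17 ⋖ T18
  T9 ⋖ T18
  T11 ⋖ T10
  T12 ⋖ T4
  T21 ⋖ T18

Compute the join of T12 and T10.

Common upper bounds of {T12, T10}: T3, T5.
The least among these is T3.

T3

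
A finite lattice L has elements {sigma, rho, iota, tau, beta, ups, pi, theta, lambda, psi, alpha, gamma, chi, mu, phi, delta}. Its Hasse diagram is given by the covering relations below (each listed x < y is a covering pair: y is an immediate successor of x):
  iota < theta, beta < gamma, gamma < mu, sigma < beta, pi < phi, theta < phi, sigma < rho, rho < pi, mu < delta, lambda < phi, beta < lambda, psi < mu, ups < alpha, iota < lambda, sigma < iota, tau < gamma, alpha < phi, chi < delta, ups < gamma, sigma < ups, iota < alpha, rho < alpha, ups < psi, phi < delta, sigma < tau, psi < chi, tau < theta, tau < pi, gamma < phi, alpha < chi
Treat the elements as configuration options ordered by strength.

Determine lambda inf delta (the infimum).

Common lower bounds of {lambda, delta}: beta, iota, lambda, sigma.
The greatest among these is lambda.

lambda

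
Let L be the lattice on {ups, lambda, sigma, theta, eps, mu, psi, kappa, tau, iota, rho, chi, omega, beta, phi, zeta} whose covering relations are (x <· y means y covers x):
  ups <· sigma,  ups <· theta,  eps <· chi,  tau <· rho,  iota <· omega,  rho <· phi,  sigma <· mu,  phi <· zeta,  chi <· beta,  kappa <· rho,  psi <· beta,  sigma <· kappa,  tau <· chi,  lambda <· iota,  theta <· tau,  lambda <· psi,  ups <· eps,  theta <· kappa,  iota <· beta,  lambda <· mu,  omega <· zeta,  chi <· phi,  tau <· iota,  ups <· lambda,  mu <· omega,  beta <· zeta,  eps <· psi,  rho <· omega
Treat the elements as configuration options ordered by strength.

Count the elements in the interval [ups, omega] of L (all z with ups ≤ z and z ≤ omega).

The interval [ups, omega] = {iota, kappa, lambda, mu, omega, rho, sigma, tau, theta, ups}, which has 10 elements.

10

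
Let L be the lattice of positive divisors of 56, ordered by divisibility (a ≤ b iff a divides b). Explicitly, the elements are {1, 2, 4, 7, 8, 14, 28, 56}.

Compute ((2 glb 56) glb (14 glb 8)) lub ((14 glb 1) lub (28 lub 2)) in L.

28

2 ∧ 56 = 2
14 ∧ 8 = 2
2 ∧ 2 = 2
14 ∧ 1 = 1
28 ∨ 2 = 28
1 ∨ 28 = 28
2 ∨ 28 = 28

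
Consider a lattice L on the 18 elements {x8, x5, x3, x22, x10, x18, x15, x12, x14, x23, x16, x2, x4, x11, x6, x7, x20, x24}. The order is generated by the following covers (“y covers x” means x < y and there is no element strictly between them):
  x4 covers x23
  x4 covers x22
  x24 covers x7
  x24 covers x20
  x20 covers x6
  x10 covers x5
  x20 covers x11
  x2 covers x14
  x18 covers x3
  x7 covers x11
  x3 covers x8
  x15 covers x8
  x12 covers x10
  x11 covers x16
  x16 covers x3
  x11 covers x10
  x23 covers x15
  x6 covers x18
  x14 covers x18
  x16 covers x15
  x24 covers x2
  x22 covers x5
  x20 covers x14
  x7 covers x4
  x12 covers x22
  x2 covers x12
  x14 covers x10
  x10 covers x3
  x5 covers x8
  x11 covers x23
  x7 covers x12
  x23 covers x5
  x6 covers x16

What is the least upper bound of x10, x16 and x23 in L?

x11

Common upper bounds of {x10, x16, x23}: x11, x20, x24, x7.
The least among these is x11.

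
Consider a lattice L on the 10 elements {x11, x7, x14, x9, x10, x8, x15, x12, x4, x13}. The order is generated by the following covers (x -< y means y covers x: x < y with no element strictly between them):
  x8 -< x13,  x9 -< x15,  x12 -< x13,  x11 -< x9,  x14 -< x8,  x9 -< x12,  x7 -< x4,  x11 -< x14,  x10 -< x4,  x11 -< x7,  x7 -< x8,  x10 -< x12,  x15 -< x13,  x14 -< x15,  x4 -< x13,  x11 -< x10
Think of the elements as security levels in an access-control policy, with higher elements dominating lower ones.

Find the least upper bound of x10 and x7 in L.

x4

Common upper bounds of {x10, x7}: x13, x4.
The least among these is x4.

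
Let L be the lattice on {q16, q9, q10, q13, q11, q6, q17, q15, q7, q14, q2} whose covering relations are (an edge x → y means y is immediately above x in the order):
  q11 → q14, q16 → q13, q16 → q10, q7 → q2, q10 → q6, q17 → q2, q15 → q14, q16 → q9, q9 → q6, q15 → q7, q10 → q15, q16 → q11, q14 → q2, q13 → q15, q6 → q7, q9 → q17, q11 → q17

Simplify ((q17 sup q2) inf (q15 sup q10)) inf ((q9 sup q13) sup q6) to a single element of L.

q15

q17 ∨ q2 = q2
q15 ∨ q10 = q15
q2 ∧ q15 = q15
q9 ∨ q13 = q7
q7 ∨ q6 = q7
q15 ∧ q7 = q15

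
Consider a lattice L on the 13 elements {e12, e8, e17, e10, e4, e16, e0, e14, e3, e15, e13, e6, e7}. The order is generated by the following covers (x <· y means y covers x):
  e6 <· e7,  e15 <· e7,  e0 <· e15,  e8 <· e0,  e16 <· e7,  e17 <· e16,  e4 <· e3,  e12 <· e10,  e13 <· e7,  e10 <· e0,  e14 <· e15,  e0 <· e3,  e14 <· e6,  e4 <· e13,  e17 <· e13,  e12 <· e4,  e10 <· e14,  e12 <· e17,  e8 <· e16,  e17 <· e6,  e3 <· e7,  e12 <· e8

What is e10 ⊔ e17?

Common upper bounds of {e10, e17}: e6, e7.
The least among these is e6.

e6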